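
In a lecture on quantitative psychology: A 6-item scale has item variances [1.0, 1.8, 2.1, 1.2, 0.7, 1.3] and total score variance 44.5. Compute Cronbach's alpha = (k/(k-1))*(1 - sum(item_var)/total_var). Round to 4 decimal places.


alpha = (k/(k-1)) * (1 - sum(s_i^2)/s_total^2)
sum(item variances) = 8.1
k/(k-1) = 6/5 = 1.2
1 - 8.1/44.5 = 1 - 0.182022 = 0.817978
alpha = 1.2 * 0.817978
= 0.9816


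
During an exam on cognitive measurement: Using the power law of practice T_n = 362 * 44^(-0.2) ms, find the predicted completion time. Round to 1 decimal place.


T_n = 362 * 44^(-0.2)
44^(-0.2) = 0.469148
T_n = 362 * 0.469148
= 169.8 ms


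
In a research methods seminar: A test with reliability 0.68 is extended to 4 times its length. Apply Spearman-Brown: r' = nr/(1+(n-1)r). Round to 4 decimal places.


r_new = n*r / (1 + (n-1)*r)
Numerator = 4 * 0.68 = 2.72
Denominator = 1 + 3 * 0.68 = 3.04
r_new = 2.72 / 3.04
= 0.8947


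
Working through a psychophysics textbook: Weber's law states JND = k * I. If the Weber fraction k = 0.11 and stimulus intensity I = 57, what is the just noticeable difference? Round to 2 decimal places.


JND = k * I
JND = 0.11 * 57
= 6.27


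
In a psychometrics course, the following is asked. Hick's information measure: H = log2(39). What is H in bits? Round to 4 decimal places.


H = log2(n)
H = log2(39)
= 5.2854


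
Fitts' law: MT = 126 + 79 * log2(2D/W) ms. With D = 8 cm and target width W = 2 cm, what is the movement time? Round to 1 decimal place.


MT = 126 + 79 * log2(2*8/2)
2D/W = 8.0
log2(8.0) = 3.0
MT = 126 + 79 * 3.0
= 363.0 ms


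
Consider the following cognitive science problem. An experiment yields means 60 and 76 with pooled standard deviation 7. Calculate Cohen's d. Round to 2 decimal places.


Cohen's d = (M1 - M2) / S_pooled
= (60 - 76) / 7
= -16 / 7
= -2.29


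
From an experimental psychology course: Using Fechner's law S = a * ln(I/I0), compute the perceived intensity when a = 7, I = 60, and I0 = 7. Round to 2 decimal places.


S = 7 * ln(60/7)
I/I0 = 8.571429
ln(8.571429) = 2.1484
S = 7 * 2.1484
= 15.04


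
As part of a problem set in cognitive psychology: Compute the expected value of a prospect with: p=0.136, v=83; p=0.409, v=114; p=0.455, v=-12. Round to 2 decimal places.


EU = sum(p_i * v_i)
0.136 * 83 = 11.288
0.409 * 114 = 46.626
0.455 * -12 = -5.46
EU = 11.288 + 46.626 + -5.46
= 52.45


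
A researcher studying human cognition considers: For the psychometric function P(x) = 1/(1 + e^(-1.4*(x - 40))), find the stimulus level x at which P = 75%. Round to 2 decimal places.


At P = 0.75: 0.75 = 1/(1 + e^(-k*(x-x0)))
Solving: e^(-k*(x-x0)) = 1/3
x = x0 + ln(3)/k
ln(3) = 1.0986
x = 40 + 1.0986/1.4
= 40 + 0.7847
= 40.78


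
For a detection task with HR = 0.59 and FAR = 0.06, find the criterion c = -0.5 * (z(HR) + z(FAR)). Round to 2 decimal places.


c = -0.5 * (z(HR) + z(FAR))
z(0.59) = 0.2275
z(0.06) = -1.5548
c = -0.5 * (0.2275 + -1.5548)
= -0.5 * -1.3273
= 0.66


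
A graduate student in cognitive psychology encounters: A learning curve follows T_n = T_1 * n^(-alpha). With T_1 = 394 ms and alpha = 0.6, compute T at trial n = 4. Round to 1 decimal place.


T_n = 394 * 4^(-0.6)
4^(-0.6) = 0.435275
T_n = 394 * 0.435275
= 171.5 ms


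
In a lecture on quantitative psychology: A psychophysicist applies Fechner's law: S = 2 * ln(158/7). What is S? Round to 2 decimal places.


S = 2 * ln(158/7)
I/I0 = 22.571429
ln(22.571429) = 3.1167
S = 2 * 3.1167
= 6.23


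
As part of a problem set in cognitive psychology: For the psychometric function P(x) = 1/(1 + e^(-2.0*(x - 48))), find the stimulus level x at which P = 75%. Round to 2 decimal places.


At P = 0.75: 0.75 = 1/(1 + e^(-k*(x-x0)))
Solving: e^(-k*(x-x0)) = 1/3
x = x0 + ln(3)/k
ln(3) = 1.0986
x = 48 + 1.0986/2.0
= 48 + 0.5493
= 48.55


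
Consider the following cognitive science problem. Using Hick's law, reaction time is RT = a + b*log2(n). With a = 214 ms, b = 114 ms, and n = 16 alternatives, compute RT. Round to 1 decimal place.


RT = 214 + 114 * log2(16)
log2(16) = 4.0
RT = 214 + 114 * 4.0
= 214 + 456.0
= 670.0 ms


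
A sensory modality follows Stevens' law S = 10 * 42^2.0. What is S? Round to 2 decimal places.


S = 10 * 42^2.0
42^2.0 = 1764.0
S = 10 * 1764.0
= 17640.00


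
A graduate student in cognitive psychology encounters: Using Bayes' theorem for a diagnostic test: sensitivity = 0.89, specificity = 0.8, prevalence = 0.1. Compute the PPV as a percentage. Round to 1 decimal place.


PPV = (sens * prev) / (sens * prev + (1-spec) * (1-prev))
Numerator = 0.89 * 0.1 = 0.089
P(positive and no disease) = (1 - spec) * (1 - prev) = (1 - 0.8) * (1 - 0.1) = 0.18
Denominator = 0.089 + 0.18 = 0.269
PPV = 0.089 / 0.269 = 0.330855
As percentage = 33.1


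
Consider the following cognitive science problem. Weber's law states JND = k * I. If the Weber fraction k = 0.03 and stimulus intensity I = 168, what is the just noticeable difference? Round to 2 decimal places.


JND = k * I
JND = 0.03 * 168
= 5.04


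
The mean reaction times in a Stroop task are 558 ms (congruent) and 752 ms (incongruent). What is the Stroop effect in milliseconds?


Stroop effect = RT(incongruent) - RT(congruent)
= 752 - 558
= 194 ms


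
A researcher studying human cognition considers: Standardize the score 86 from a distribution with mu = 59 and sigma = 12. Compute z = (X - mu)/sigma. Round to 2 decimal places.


z = (X - mu) / sigma
= (86 - 59) / 12
= 27 / 12
= 2.25


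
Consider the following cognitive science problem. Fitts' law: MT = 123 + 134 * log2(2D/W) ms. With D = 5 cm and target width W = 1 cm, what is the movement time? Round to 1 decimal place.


MT = 123 + 134 * log2(2*5/1)
2D/W = 10.0
log2(10.0) = 3.3219
MT = 123 + 134 * 3.3219
= 568.1 ms


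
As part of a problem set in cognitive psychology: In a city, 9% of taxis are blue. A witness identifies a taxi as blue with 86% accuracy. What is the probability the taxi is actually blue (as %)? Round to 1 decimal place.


P(blue | says blue) = P(says blue | blue)*P(blue) / [P(says blue | blue)*P(blue) + P(says blue | not blue)*P(not blue)]
Numerator = 0.86 * 0.09 = 0.0774
False identification = 0.14 * 0.91 = 0.1274
P = 0.0774 / (0.0774 + 0.1274)
= 0.0774 / 0.2048
As percentage = 37.8


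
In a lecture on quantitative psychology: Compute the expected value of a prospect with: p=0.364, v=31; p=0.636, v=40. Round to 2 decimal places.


EU = sum(p_i * v_i)
0.364 * 31 = 11.284
0.636 * 40 = 25.44
EU = 11.284 + 25.44
= 36.72


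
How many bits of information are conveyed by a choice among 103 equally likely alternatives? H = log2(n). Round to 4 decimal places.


H = log2(n)
H = log2(103)
= 6.6865


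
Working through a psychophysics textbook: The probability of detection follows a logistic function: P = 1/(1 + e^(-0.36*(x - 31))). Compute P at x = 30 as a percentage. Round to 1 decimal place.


P(x) = 1/(1 + e^(-0.36*(30 - 31)))
Exponent = -0.36 * -1 = 0.36
e^(0.36) = 1.433329
P = 1/(1 + 1.433329) = 0.41096
Percentage = 41.1


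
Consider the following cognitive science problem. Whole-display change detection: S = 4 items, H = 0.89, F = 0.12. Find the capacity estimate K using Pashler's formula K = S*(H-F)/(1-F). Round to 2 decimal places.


K = S * (H - F) / (1 - F)
H - F = 0.77
1 - F = 0.88
K = 4 * 0.77 / 0.88
= 3.50


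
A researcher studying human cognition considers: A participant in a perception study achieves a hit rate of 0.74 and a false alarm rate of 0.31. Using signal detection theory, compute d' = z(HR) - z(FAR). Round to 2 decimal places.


d' = z(HR) - z(FAR)
z(0.74) = 0.6433
z(0.31) = -0.4959
d' = 0.6433 - -0.4959
= 1.14


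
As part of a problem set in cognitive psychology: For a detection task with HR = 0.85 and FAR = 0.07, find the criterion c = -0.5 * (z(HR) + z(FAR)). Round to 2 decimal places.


c = -0.5 * (z(HR) + z(FAR))
z(0.85) = 1.0364
z(0.07) = -1.4758
c = -0.5 * (1.0364 + -1.4758)
= -0.5 * -0.4394
= 0.22


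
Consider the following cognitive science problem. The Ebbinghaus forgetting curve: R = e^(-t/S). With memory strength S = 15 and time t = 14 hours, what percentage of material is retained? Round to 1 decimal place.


R = e^(-t/S)
-t/S = -14/15 = -0.933333
R = e^(-0.933333) = 0.393241
Percentage = 0.393241 * 100
= 39.3


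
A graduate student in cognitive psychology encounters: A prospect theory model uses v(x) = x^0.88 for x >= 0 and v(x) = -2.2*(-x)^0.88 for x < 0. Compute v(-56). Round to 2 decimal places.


Since x = -56 < 0, use v(x) = -lambda*(-x)^alpha
(-x) = 56
56^0.88 = 34.5466
v(-56) = -2.2 * 34.5466
= -76.00


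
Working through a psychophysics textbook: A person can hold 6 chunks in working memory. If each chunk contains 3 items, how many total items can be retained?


Total items = chunks * items_per_chunk
= 6 * 3
= 18


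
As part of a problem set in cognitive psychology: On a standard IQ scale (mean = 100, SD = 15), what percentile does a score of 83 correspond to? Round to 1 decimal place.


z = (IQ - mean) / SD
z = (83 - 100) / 15 = -1.1333
Percentile = Phi(-1.1333) * 100
Phi(-1.1333) = 0.128544
= 12.9


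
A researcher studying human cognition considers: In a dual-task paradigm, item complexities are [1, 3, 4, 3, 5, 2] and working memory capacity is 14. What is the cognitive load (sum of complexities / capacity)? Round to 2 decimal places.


Total complexity = 1 + 3 + 4 + 3 + 5 + 2 = 18
Load = total / capacity = 18 / 14
= 1.29


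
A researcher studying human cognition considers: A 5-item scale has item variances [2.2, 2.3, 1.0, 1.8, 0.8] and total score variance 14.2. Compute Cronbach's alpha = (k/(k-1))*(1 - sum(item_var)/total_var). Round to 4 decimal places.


alpha = (k/(k-1)) * (1 - sum(s_i^2)/s_total^2)
sum(item variances) = 8.1
k/(k-1) = 5/4 = 1.25
1 - 8.1/14.2 = 1 - 0.570423 = 0.429577
alpha = 1.25 * 0.429577
= 0.5370


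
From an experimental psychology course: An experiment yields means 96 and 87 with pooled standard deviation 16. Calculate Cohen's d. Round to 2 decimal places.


Cohen's d = (M1 - M2) / S_pooled
= (96 - 87) / 16
= 9 / 16
= 0.56


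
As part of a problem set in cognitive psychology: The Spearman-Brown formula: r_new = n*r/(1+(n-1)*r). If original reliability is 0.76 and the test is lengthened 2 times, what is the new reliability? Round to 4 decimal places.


r_new = n*r / (1 + (n-1)*r)
Numerator = 2 * 0.76 = 1.52
Denominator = 1 + 1 * 0.76 = 1.76
r_new = 1.52 / 1.76
= 0.8636


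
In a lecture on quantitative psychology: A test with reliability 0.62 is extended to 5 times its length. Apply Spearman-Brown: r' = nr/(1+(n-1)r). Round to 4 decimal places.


r_new = n*r / (1 + (n-1)*r)
Numerator = 5 * 0.62 = 3.1
Denominator = 1 + 4 * 0.62 = 3.48
r_new = 3.1 / 3.48
= 0.8908


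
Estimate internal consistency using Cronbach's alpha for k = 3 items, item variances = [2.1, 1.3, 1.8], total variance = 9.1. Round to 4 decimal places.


alpha = (k/(k-1)) * (1 - sum(s_i^2)/s_total^2)
sum(item variances) = 5.2
k/(k-1) = 3/2 = 1.5
1 - 5.2/9.1 = 1 - 0.571429 = 0.428571
alpha = 1.5 * 0.428571
= 0.6429


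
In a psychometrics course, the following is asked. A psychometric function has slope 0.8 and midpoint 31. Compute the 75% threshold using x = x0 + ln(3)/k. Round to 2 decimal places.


At P = 0.75: 0.75 = 1/(1 + e^(-k*(x-x0)))
Solving: e^(-k*(x-x0)) = 1/3
x = x0 + ln(3)/k
ln(3) = 1.0986
x = 31 + 1.0986/0.8
= 31 + 1.3732
= 32.37


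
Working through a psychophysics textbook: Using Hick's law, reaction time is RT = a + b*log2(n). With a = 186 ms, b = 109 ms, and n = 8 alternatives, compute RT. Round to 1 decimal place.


RT = 186 + 109 * log2(8)
log2(8) = 3.0
RT = 186 + 109 * 3.0
= 186 + 327.0
= 513.0 ms


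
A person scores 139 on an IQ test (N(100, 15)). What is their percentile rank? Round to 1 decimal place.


z = (IQ - mean) / SD
z = (139 - 100) / 15 = 2.6
Percentile = Phi(2.6) * 100
Phi(2.6) = 0.995339
= 99.5


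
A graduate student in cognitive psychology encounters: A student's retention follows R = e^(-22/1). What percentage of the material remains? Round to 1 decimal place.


R = e^(-t/S)
-t/S = -22/1 = -22.0
R = e^(-22.0) = 0.0
Percentage = 0.0 * 100
= 0.0


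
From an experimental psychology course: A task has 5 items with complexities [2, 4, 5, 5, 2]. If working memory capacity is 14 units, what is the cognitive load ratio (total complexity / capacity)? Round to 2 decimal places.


Total complexity = 2 + 4 + 5 + 5 + 2 = 18
Load = total / capacity = 18 / 14
= 1.29


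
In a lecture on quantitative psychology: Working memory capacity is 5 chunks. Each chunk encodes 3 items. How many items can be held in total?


Total items = chunks * items_per_chunk
= 5 * 3
= 15


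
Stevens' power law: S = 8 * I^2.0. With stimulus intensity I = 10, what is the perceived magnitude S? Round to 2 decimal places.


S = 8 * 10^2.0
10^2.0 = 100.0
S = 8 * 100.0
= 800.00


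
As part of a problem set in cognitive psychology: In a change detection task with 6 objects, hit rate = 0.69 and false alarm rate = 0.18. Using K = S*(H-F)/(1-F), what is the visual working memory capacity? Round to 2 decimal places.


K = S * (H - F) / (1 - F)
H - F = 0.51
1 - F = 0.82
K = 6 * 0.51 / 0.82
= 3.73


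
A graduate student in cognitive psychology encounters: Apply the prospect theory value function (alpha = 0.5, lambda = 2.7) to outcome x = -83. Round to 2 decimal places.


Since x = -83 < 0, use v(x) = -lambda*(-x)^alpha
(-x) = 83
83^0.5 = 9.1104
v(-83) = -2.7 * 9.1104
= -24.60


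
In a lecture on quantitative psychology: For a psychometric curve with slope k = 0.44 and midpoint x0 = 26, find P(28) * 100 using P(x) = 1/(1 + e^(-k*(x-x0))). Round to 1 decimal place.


P(x) = 1/(1 + e^(-0.44*(28 - 26)))
Exponent = -0.44 * 2 = -0.88
e^(-0.88) = 0.414783
P = 1/(1 + 0.414783) = 0.706822
Percentage = 70.7


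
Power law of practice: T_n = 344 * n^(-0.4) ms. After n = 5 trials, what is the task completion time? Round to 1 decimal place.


T_n = 344 * 5^(-0.4)
5^(-0.4) = 0.525306
T_n = 344 * 0.525306
= 180.7 ms


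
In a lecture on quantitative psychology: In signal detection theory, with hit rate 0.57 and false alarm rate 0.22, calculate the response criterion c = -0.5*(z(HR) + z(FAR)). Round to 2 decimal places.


c = -0.5 * (z(HR) + z(FAR))
z(0.57) = 0.1764
z(0.22) = -0.7722
c = -0.5 * (0.1764 + -0.7722)
= -0.5 * -0.5958
= 0.30


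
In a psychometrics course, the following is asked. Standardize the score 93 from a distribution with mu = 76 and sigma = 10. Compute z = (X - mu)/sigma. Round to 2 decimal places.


z = (X - mu) / sigma
= (93 - 76) / 10
= 17 / 10
= 1.70


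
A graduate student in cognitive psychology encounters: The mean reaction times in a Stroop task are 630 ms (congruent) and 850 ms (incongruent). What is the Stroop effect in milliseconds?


Stroop effect = RT(incongruent) - RT(congruent)
= 850 - 630
= 220 ms


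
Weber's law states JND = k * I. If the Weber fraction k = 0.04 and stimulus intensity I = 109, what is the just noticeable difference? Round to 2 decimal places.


JND = k * I
JND = 0.04 * 109
= 4.36


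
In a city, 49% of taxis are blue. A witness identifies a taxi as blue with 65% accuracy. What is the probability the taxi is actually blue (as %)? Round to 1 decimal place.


P(blue | says blue) = P(says blue | blue)*P(blue) / [P(says blue | blue)*P(blue) + P(says blue | not blue)*P(not blue)]
Numerator = 0.65 * 0.49 = 0.3185
False identification = 0.35 * 0.51 = 0.1785
P = 0.3185 / (0.3185 + 0.1785)
= 0.3185 / 0.497
As percentage = 64.1


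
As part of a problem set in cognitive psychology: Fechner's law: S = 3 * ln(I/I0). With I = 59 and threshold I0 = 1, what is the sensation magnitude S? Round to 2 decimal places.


S = 3 * ln(59/1)
I/I0 = 59.0
ln(59.0) = 4.0775
S = 3 * 4.0775
= 12.23


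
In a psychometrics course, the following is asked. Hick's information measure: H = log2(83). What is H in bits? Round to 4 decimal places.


H = log2(n)
H = log2(83)
= 6.3750


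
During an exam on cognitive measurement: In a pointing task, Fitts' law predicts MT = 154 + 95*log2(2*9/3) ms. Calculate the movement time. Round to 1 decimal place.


MT = 154 + 95 * log2(2*9/3)
2D/W = 6.0
log2(6.0) = 2.585
MT = 154 + 95 * 2.585
= 399.6 ms


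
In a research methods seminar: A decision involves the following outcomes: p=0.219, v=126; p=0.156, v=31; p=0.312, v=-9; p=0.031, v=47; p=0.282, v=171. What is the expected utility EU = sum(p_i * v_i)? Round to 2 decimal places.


EU = sum(p_i * v_i)
0.219 * 126 = 27.594
0.156 * 31 = 4.836
0.312 * -9 = -2.808
0.031 * 47 = 1.457
0.282 * 171 = 48.222
EU = 27.594 + 4.836 + -2.808 + 1.457 + 48.222
= 79.30


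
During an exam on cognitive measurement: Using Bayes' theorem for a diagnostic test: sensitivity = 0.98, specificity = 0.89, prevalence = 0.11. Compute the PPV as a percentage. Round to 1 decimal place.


PPV = (sens * prev) / (sens * prev + (1-spec) * (1-prev))
Numerator = 0.98 * 0.11 = 0.1078
P(positive and no disease) = (1 - spec) * (1 - prev) = (1 - 0.89) * (1 - 0.11) = 0.0979
Denominator = 0.1078 + 0.0979 = 0.2057
PPV = 0.1078 / 0.2057 = 0.524064
As percentage = 52.4


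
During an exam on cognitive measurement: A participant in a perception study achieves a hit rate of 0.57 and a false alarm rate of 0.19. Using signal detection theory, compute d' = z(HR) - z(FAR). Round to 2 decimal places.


d' = z(HR) - z(FAR)
z(0.57) = 0.1764
z(0.19) = -0.8779
d' = 0.1764 - -0.8779
= 1.05


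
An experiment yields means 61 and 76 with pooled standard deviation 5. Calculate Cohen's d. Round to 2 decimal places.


Cohen's d = (M1 - M2) / S_pooled
= (61 - 76) / 5
= -15 / 5
= -3.00


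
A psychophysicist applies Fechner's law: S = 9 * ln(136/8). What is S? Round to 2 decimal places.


S = 9 * ln(136/8)
I/I0 = 17.0
ln(17.0) = 2.8332
S = 9 * 2.8332
= 25.50


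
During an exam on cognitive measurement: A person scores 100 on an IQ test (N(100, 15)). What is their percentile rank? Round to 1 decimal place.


z = (IQ - mean) / SD
z = (100 - 100) / 15 = 0.0
Percentile = Phi(0.0) * 100
Phi(0.0) = 0.5
= 50.0


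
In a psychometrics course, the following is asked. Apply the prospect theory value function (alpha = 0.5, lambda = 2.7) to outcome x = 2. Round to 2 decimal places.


Since x = 2 >= 0, use v(x) = x^0.5
2^0.5 = 1.4142
v(2) = 1.41


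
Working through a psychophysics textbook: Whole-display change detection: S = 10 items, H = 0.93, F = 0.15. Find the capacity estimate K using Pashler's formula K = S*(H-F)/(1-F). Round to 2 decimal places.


K = S * (H - F) / (1 - F)
H - F = 0.78
1 - F = 0.85
K = 10 * 0.78 / 0.85
= 9.18


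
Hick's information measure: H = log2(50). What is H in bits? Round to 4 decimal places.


H = log2(n)
H = log2(50)
= 5.6439


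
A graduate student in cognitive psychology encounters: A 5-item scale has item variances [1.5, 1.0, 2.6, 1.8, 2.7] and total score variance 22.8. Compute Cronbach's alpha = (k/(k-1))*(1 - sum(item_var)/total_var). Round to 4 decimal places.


alpha = (k/(k-1)) * (1 - sum(s_i^2)/s_total^2)
sum(item variances) = 9.6
k/(k-1) = 5/4 = 1.25
1 - 9.6/22.8 = 1 - 0.421053 = 0.578947
alpha = 1.25 * 0.578947
= 0.7237


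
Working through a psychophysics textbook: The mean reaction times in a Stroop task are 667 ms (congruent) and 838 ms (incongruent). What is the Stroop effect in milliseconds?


Stroop effect = RT(incongruent) - RT(congruent)
= 838 - 667
= 171 ms


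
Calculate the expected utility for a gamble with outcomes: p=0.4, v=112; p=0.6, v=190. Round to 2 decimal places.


EU = sum(p_i * v_i)
0.4 * 112 = 44.8
0.6 * 190 = 114.0
EU = 44.8 + 114.0
= 158.80


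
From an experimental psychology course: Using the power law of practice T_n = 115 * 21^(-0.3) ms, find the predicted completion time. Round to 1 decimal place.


T_n = 115 * 21^(-0.3)
21^(-0.3) = 0.401175
T_n = 115 * 0.401175
= 46.1 ms


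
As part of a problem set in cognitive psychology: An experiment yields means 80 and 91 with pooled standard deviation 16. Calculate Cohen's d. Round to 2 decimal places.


Cohen's d = (M1 - M2) / S_pooled
= (80 - 91) / 16
= -11 / 16
= -0.69


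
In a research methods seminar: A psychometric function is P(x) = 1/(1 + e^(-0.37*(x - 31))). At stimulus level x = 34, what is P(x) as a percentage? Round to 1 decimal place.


P(x) = 1/(1 + e^(-0.37*(34 - 31)))
Exponent = -0.37 * 3 = -1.11
e^(-1.11) = 0.329559
P = 1/(1 + 0.329559) = 0.752129
Percentage = 75.2


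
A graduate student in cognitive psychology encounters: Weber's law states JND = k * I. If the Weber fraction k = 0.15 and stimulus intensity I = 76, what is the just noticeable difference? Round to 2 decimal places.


JND = k * I
JND = 0.15 * 76
= 11.40


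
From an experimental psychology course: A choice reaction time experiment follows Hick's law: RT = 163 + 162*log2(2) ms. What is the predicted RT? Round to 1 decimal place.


RT = 163 + 162 * log2(2)
log2(2) = 1.0
RT = 163 + 162 * 1.0
= 163 + 162.0
= 325.0 ms


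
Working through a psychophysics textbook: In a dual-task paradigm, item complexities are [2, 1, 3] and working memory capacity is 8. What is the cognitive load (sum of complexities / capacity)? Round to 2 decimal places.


Total complexity = 2 + 1 + 3 = 6
Load = total / capacity = 6 / 8
= 0.75


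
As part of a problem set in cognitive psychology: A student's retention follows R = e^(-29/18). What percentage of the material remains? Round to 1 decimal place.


R = e^(-t/S)
-t/S = -29/18 = -1.611111
R = e^(-1.611111) = 0.199666
Percentage = 0.199666 * 100
= 20.0


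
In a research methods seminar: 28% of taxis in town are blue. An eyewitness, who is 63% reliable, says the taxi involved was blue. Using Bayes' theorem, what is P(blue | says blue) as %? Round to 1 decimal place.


P(blue | says blue) = P(says blue | blue)*P(blue) / [P(says blue | blue)*P(blue) + P(says blue | not blue)*P(not blue)]
Numerator = 0.63 * 0.28 = 0.1764
False identification = 0.37 * 0.72 = 0.2664
P = 0.1764 / (0.1764 + 0.2664)
= 0.1764 / 0.4428
As percentage = 39.8


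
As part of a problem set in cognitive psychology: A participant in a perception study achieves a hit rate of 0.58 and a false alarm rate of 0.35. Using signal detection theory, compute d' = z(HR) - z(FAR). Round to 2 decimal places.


d' = z(HR) - z(FAR)
z(0.58) = 0.2019
z(0.35) = -0.3853
d' = 0.2019 - -0.3853
= 0.59


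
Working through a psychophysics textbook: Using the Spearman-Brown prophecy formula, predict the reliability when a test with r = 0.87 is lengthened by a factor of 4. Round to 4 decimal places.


r_new = n*r / (1 + (n-1)*r)
Numerator = 4 * 0.87 = 3.48
Denominator = 1 + 3 * 0.87 = 3.61
r_new = 3.48 / 3.61
= 0.9640


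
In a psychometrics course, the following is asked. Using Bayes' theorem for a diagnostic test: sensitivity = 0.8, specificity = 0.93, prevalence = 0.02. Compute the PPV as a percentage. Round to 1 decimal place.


PPV = (sens * prev) / (sens * prev + (1-spec) * (1-prev))
Numerator = 0.8 * 0.02 = 0.016
P(positive and no disease) = (1 - spec) * (1 - prev) = (1 - 0.93) * (1 - 0.02) = 0.0686
Denominator = 0.016 + 0.0686 = 0.0846
PPV = 0.016 / 0.0846 = 0.189125
As percentage = 18.9


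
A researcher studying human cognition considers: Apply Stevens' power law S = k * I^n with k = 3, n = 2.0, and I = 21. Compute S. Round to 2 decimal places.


S = 3 * 21^2.0
21^2.0 = 441.0
S = 3 * 441.0
= 1323.00


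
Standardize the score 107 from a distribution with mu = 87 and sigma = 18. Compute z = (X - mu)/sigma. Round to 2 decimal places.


z = (X - mu) / sigma
= (107 - 87) / 18
= 20 / 18
= 1.11


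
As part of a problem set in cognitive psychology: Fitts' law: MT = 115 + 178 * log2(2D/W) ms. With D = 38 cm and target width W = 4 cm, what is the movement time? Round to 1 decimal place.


MT = 115 + 178 * log2(2*38/4)
2D/W = 19.0
log2(19.0) = 4.2479
MT = 115 + 178 * 4.2479
= 871.1 ms


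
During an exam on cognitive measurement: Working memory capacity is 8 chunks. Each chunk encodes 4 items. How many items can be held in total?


Total items = chunks * items_per_chunk
= 8 * 4
= 32


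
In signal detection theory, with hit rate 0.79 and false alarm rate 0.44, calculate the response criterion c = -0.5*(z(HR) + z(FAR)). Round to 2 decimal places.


c = -0.5 * (z(HR) + z(FAR))
z(0.79) = 0.8064
z(0.44) = -0.151
c = -0.5 * (0.8064 + -0.151)
= -0.5 * 0.6554
= -0.33


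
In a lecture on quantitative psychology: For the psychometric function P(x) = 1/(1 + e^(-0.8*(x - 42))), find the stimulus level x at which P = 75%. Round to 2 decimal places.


At P = 0.75: 0.75 = 1/(1 + e^(-k*(x-x0)))
Solving: e^(-k*(x-x0)) = 1/3
x = x0 + ln(3)/k
ln(3) = 1.0986
x = 42 + 1.0986/0.8
= 42 + 1.3732
= 43.37


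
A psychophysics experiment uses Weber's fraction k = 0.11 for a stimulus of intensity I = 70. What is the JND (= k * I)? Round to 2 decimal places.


JND = k * I
JND = 0.11 * 70
= 7.70


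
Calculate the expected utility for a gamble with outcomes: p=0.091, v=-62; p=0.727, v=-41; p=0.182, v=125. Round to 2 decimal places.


EU = sum(p_i * v_i)
0.091 * -62 = -5.642
0.727 * -41 = -29.807
0.182 * 125 = 22.75
EU = -5.642 + -29.807 + 22.75
= -12.70


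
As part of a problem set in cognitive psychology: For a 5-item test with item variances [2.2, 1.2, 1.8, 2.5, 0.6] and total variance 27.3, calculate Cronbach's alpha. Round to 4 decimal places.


alpha = (k/(k-1)) * (1 - sum(s_i^2)/s_total^2)
sum(item variances) = 8.3
k/(k-1) = 5/4 = 1.25
1 - 8.3/27.3 = 1 - 0.304029 = 0.695971
alpha = 1.25 * 0.695971
= 0.8700


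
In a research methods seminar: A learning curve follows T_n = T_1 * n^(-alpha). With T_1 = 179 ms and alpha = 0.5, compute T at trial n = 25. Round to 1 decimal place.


T_n = 179 * 25^(-0.5)
25^(-0.5) = 0.2
T_n = 179 * 0.2
= 35.8 ms


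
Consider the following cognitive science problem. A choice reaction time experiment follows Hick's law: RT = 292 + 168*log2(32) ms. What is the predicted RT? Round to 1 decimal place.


RT = 292 + 168 * log2(32)
log2(32) = 5.0
RT = 292 + 168 * 5.0
= 292 + 840.0
= 1132.0 ms


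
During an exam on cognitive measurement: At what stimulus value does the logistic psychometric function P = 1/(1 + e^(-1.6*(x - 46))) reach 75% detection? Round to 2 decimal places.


At P = 0.75: 0.75 = 1/(1 + e^(-k*(x-x0)))
Solving: e^(-k*(x-x0)) = 1/3
x = x0 + ln(3)/k
ln(3) = 1.0986
x = 46 + 1.0986/1.6
= 46 + 0.6866
= 46.69


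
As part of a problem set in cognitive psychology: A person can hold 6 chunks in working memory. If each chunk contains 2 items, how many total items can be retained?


Total items = chunks * items_per_chunk
= 6 * 2
= 12


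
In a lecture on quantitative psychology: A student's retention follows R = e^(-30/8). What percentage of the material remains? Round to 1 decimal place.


R = e^(-t/S)
-t/S = -30/8 = -3.75
R = e^(-3.75) = 0.023518
Percentage = 0.023518 * 100
= 2.4


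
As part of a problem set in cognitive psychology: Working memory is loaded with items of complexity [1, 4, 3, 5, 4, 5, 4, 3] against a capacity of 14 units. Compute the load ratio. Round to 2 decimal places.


Total complexity = 1 + 4 + 3 + 5 + 4 + 5 + 4 + 3 = 29
Load = total / capacity = 29 / 14
= 2.07


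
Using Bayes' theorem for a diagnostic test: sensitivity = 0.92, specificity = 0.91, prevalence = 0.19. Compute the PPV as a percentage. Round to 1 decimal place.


PPV = (sens * prev) / (sens * prev + (1-spec) * (1-prev))
Numerator = 0.92 * 0.19 = 0.1748
P(positive and no disease) = (1 - spec) * (1 - prev) = (1 - 0.91) * (1 - 0.19) = 0.0729
Denominator = 0.1748 + 0.0729 = 0.2477
PPV = 0.1748 / 0.2477 = 0.705692
As percentage = 70.6


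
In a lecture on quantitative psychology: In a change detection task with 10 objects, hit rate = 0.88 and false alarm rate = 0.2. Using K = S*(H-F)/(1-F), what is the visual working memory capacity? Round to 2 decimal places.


K = S * (H - F) / (1 - F)
H - F = 0.68
1 - F = 0.8
K = 10 * 0.68 / 0.8
= 8.50


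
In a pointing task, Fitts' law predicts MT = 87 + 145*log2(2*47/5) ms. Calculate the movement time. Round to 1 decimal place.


MT = 87 + 145 * log2(2*47/5)
2D/W = 18.8
log2(18.8) = 4.2327
MT = 87 + 145 * 4.2327
= 700.7 ms


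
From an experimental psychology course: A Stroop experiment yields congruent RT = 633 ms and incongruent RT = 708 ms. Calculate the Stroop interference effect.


Stroop effect = RT(incongruent) - RT(congruent)
= 708 - 633
= 75 ms


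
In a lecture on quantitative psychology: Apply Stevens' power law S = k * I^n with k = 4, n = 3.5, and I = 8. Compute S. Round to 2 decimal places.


S = 4 * 8^3.5
8^3.5 = 1448.1547
S = 4 * 1448.1547
= 5792.62


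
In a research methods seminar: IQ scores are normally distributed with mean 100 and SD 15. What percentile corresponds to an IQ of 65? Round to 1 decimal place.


z = (IQ - mean) / SD
z = (65 - 100) / 15 = -2.3333
Percentile = Phi(-2.3333) * 100
Phi(-2.3333) = 0.009816
= 1.0


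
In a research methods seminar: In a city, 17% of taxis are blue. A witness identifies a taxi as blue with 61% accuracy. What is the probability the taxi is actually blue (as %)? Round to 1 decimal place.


P(blue | says blue) = P(says blue | blue)*P(blue) / [P(says blue | blue)*P(blue) + P(says blue | not blue)*P(not blue)]
Numerator = 0.61 * 0.17 = 0.1037
False identification = 0.39 * 0.83 = 0.3237
P = 0.1037 / (0.1037 + 0.3237)
= 0.1037 / 0.4274
As percentage = 24.3


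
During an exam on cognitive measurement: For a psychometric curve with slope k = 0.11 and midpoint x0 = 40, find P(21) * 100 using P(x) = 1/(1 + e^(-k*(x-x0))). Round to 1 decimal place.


P(x) = 1/(1 + e^(-0.11*(21 - 40)))
Exponent = -0.11 * -19 = 2.09
e^(2.09) = 8.084915
P = 1/(1 + 8.084915) = 0.110073
Percentage = 11.0


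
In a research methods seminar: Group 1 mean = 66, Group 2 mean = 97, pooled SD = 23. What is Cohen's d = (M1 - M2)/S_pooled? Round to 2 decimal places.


Cohen's d = (M1 - M2) / S_pooled
= (66 - 97) / 23
= -31 / 23
= -1.35


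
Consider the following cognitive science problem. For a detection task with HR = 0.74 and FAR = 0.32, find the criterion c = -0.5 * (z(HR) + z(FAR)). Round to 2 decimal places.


c = -0.5 * (z(HR) + z(FAR))
z(0.74) = 0.6433
z(0.32) = -0.4677
c = -0.5 * (0.6433 + -0.4677)
= -0.5 * 0.1756
= -0.09


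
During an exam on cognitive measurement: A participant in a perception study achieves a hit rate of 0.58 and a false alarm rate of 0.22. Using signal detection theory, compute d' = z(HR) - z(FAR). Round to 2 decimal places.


d' = z(HR) - z(FAR)
z(0.58) = 0.2019
z(0.22) = -0.7722
d' = 0.2019 - -0.7722
= 0.97


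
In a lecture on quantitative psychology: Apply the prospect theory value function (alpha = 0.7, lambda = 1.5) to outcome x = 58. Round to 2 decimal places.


Since x = 58 >= 0, use v(x) = x^0.7
58^0.7 = 17.1554
v(58) = 17.16


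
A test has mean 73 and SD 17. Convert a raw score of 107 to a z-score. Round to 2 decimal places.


z = (X - mu) / sigma
= (107 - 73) / 17
= 34 / 17
= 2.00


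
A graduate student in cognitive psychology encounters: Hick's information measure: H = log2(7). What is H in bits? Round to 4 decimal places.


H = log2(n)
H = log2(7)
= 2.8074


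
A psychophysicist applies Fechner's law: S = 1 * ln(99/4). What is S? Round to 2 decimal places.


S = 1 * ln(99/4)
I/I0 = 24.75
ln(24.75) = 3.2088
S = 1 * 3.2088
= 3.21


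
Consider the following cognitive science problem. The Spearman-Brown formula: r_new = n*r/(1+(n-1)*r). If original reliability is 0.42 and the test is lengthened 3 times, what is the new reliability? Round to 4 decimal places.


r_new = n*r / (1 + (n-1)*r)
Numerator = 3 * 0.42 = 1.26
Denominator = 1 + 2 * 0.42 = 1.84
r_new = 1.26 / 1.84
= 0.6848


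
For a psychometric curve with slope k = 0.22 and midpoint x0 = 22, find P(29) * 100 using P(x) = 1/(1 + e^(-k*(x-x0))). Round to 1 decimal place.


P(x) = 1/(1 + e^(-0.22*(29 - 22)))
Exponent = -0.22 * 7 = -1.54
e^(-1.54) = 0.214381
P = 1/(1 + 0.214381) = 0.823465
Percentage = 82.3


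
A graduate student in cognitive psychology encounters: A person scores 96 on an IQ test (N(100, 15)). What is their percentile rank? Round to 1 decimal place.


z = (IQ - mean) / SD
z = (96 - 100) / 15 = -0.2667
Percentile = Phi(-0.2667) * 100
Phi(-0.2667) = 0.39485
= 39.5


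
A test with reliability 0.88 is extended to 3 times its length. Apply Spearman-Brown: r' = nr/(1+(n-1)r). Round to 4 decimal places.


r_new = n*r / (1 + (n-1)*r)
Numerator = 3 * 0.88 = 2.64
Denominator = 1 + 2 * 0.88 = 2.76
r_new = 2.64 / 2.76
= 0.9565


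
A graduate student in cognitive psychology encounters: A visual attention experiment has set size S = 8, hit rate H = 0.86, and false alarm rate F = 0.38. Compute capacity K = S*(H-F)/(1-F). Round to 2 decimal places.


K = S * (H - F) / (1 - F)
H - F = 0.48
1 - F = 0.62
K = 8 * 0.48 / 0.62
= 6.19


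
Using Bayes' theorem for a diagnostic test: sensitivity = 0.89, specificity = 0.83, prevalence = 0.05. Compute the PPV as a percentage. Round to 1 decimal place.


PPV = (sens * prev) / (sens * prev + (1-spec) * (1-prev))
Numerator = 0.89 * 0.05 = 0.0445
P(positive and no disease) = (1 - spec) * (1 - prev) = (1 - 0.83) * (1 - 0.05) = 0.1615
Denominator = 0.0445 + 0.1615 = 0.206
PPV = 0.0445 / 0.206 = 0.216019
As percentage = 21.6


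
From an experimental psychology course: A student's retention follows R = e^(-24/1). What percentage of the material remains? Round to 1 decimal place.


R = e^(-t/S)
-t/S = -24/1 = -24.0
R = e^(-24.0) = 0.0
Percentage = 0.0 * 100
= 0.0


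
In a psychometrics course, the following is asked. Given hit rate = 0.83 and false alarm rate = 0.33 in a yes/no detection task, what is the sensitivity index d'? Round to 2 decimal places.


d' = z(HR) - z(FAR)
z(0.83) = 0.9542
z(0.33) = -0.4399
d' = 0.9542 - -0.4399
= 1.39


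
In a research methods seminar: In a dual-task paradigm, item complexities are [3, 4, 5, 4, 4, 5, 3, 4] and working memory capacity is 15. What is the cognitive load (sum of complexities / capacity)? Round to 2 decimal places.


Total complexity = 3 + 4 + 5 + 4 + 4 + 5 + 3 + 4 = 32
Load = total / capacity = 32 / 15
= 2.13


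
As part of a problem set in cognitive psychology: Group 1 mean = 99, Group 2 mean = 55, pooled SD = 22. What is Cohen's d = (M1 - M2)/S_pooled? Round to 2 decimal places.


Cohen's d = (M1 - M2) / S_pooled
= (99 - 55) / 22
= 44 / 22
= 2.00


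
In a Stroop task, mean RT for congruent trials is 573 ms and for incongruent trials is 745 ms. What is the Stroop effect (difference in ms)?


Stroop effect = RT(incongruent) - RT(congruent)
= 745 - 573
= 172 ms


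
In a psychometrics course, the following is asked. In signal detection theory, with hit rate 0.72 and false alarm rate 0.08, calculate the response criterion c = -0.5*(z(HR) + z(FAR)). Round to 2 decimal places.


c = -0.5 * (z(HR) + z(FAR))
z(0.72) = 0.5828
z(0.08) = -1.4051
c = -0.5 * (0.5828 + -1.4051)
= -0.5 * -0.8223
= 0.41


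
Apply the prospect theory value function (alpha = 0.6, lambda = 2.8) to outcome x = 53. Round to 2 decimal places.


Since x = 53 >= 0, use v(x) = x^0.6
53^0.6 = 10.8284
v(53) = 10.83


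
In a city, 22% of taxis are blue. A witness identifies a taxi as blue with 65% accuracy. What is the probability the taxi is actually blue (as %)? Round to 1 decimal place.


P(blue | says blue) = P(says blue | blue)*P(blue) / [P(says blue | blue)*P(blue) + P(says blue | not blue)*P(not blue)]
Numerator = 0.65 * 0.22 = 0.143
False identification = 0.35 * 0.78 = 0.273
P = 0.143 / (0.143 + 0.273)
= 0.143 / 0.416
As percentage = 34.4


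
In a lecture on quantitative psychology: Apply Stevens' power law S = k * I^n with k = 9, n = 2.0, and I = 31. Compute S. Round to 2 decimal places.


S = 9 * 31^2.0
31^2.0 = 961.0
S = 9 * 961.0
= 8649.00


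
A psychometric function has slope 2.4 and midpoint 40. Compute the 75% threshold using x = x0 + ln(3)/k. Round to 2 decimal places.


At P = 0.75: 0.75 = 1/(1 + e^(-k*(x-x0)))
Solving: e^(-k*(x-x0)) = 1/3
x = x0 + ln(3)/k
ln(3) = 1.0986
x = 40 + 1.0986/2.4
= 40 + 0.4578
= 40.46


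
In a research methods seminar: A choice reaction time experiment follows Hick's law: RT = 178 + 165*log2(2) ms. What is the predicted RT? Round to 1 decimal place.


RT = 178 + 165 * log2(2)
log2(2) = 1.0
RT = 178 + 165 * 1.0
= 178 + 165.0
= 343.0 ms


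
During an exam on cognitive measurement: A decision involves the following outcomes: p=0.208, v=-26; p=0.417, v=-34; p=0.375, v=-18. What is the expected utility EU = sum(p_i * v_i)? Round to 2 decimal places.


EU = sum(p_i * v_i)
0.208 * -26 = -5.408
0.417 * -34 = -14.178
0.375 * -18 = -6.75
EU = -5.408 + -14.178 + -6.75
= -26.34


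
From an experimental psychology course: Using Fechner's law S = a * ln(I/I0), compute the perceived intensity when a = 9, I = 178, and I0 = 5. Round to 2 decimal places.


S = 9 * ln(178/5)
I/I0 = 35.6
ln(35.6) = 3.5723
S = 9 * 3.5723
= 32.15


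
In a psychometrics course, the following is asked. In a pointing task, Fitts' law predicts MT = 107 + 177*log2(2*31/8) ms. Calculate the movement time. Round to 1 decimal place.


MT = 107 + 177 * log2(2*31/8)
2D/W = 7.75
log2(7.75) = 2.9542
MT = 107 + 177 * 2.9542
= 629.9 ms


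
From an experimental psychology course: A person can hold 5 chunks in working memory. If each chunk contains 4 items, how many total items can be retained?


Total items = chunks * items_per_chunk
= 5 * 4
= 20


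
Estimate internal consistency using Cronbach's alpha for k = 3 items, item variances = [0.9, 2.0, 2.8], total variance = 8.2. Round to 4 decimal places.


alpha = (k/(k-1)) * (1 - sum(s_i^2)/s_total^2)
sum(item variances) = 5.7
k/(k-1) = 3/2 = 1.5
1 - 5.7/8.2 = 1 - 0.695122 = 0.304878
alpha = 1.5 * 0.304878
= 0.4573


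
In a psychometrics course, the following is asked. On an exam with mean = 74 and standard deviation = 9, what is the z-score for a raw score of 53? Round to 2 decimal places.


z = (X - mu) / sigma
= (53 - 74) / 9
= -21 / 9
= -2.33


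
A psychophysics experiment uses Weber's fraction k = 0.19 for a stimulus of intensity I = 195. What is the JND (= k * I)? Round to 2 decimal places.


JND = k * I
JND = 0.19 * 195
= 37.05


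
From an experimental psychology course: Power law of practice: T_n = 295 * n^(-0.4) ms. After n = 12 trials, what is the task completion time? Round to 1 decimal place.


T_n = 295 * 12^(-0.4)
12^(-0.4) = 0.370107
T_n = 295 * 0.370107
= 109.2 ms


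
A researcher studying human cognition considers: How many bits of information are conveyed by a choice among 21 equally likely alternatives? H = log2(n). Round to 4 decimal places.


H = log2(n)
H = log2(21)
= 4.3923


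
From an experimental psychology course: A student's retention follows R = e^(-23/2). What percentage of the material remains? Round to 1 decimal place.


R = e^(-t/S)
-t/S = -23/2 = -11.5
R = e^(-11.5) = 1e-05
Percentage = 1e-05 * 100
= 0.0


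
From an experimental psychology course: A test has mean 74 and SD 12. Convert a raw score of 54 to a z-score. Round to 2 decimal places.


z = (X - mu) / sigma
= (54 - 74) / 12
= -20 / 12
= -1.67


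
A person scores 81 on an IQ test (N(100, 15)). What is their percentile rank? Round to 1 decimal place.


z = (IQ - mean) / SD
z = (81 - 100) / 15 = -1.2667
Percentile = Phi(-1.2667) * 100
Phi(-1.2667) = 0.102631
= 10.3


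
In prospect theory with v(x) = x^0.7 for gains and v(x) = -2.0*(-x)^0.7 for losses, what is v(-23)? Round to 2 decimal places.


Since x = -23 < 0, use v(x) = -lambda*(-x)^alpha
(-x) = 23
23^0.7 = 8.9786
v(-23) = -2.0 * 8.9786
= -17.96
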